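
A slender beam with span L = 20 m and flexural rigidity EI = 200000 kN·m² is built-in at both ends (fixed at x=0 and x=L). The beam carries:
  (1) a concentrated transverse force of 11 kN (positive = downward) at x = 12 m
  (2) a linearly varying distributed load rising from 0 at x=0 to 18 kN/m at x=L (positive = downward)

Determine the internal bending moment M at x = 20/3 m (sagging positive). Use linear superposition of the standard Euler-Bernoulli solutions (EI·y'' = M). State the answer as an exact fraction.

Load 1 — point force P=11 kN at a=12 m (b=L-a=8):
  M_1 = Pb²(3a+b)x/L³ - Pab²/L²  [x≤a] = 11·8²·(3·12+8)·(20/3)/20³ - 11·12·8²/20² = 352/75 kN·m
Load 2 — triangular load w₀=18 kN/m (0→w₀ over full span):
  M_2 = 3w₀Lx/20 - w₀L²/30 - w₀x³/(6L) = 3·18·20·(20/3)/20 - 18·20²/30 - 18·(20/3)³/(6·20) = 680/9 kN·m
Superposition: M = Σ M_i = 18056/225 kN·m ≈ 80.248889 kN·m

M(20/3) = 18056/225 kN·m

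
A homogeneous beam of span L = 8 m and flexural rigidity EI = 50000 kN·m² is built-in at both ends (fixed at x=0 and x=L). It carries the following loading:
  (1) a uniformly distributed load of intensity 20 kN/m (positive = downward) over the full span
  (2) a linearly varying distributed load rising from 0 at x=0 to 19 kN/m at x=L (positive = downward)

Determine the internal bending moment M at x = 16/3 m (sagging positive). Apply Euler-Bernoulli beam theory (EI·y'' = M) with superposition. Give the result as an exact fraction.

M(16/3) = 22912/405 kN·m

Load 1 — uniform load w=20 kN/m over full span:
  M_1 = wLx/2 - wL²/12 - wx²/2 = 20·8·(16/3)/2 - 20·8²/12 - 20·(16/3)²/2 = 320/9 kN·m
Load 2 — triangular load w₀=19 kN/m (0→w₀ over full span):
  M_2 = 3w₀Lx/20 - w₀L²/30 - w₀x³/(6L) = 3·19·8·(16/3)/20 - 19·8²/30 - 19·(16/3)³/(6·8) = 8512/405 kN·m
Superposition: M = Σ M_i = 22912/405 kN·m ≈ 56.572840 kN·m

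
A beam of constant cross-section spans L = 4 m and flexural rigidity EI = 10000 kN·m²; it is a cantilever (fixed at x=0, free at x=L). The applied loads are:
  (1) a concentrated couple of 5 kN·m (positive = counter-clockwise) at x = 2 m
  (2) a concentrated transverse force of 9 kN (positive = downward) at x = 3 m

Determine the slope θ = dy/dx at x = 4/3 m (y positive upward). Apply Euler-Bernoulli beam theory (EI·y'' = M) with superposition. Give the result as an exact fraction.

Load 1 — applied couple M₀=5 kN·m at a=2 m (b=L-a=2):
  θ_1 = M₀x/EI  [x≤a] = 5·(4/3)/10000 = 1/1500 rad
Load 2 — point force P=9 kN at a=3 m (b=L-a=1):
  θ_2 = -Px(2a-x)/(2EI)  [x≤a] = -9·(4/3)·(2·3-(4/3))/(2·10000) = -7/2500 rad
Superposition: θ = Σ θ_i = -4/1875 rad ≈ -0.002133 rad

θ(4/3) = -4/1875 rad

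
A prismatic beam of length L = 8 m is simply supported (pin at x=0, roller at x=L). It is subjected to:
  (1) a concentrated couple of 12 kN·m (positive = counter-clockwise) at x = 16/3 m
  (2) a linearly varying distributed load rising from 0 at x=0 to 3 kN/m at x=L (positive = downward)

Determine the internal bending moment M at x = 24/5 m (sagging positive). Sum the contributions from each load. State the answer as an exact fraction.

Load 1 — applied couple M₀=12 kN·m at a=16/3 m (b=L-a=8/3):
  M_1 = M₀x/L  [x≤a] = 12·(24/5)/8 = 36/5 kN·m
Load 2 — triangular load w₀=3 kN/m (0→w₀ over full span):
  M_2 = w₀Lx/6 - w₀x³/(6L) = 3·8·(24/5)/6 - 3·(24/5)³/(6·8) = 1536/125 kN·m
Superposition: M = Σ M_i = 2436/125 kN·m ≈ 19.488000 kN·m

M(24/5) = 2436/125 kN·m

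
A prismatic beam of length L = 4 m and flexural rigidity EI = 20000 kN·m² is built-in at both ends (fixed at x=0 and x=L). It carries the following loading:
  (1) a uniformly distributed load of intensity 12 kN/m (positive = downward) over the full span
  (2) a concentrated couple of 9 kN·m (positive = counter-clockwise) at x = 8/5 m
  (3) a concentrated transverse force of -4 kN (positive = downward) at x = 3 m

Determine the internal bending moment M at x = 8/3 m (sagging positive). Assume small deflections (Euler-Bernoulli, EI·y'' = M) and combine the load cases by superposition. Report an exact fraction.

Load 1 — uniform load w=12 kN/m over full span:
  M_1 = wLx/2 - wL²/12 - wx²/2 = 12·4·(8/3)/2 - 12·4²/12 - 12·(8/3)²/2 = 16/3 kN·m
Load 2 — applied couple M₀=9 kN·m at a=8/5 m (b=L-a=12/5):
  M_2 = R_Ax - M_A - M₀  [x>a] with R_A=81/25, M_A=27/25 = (81/25)·(8/3) - (27/25) - 9 = -36/25 kN·m
Load 3 — point force P=-4 kN at a=3 m (b=L-a=1):
  M_3 = Pb²(3a+b)x/L³ - Pab²/L²  [x≤a] = (-4)·1²·(3·3+1)·(8/3)/4³ - (-4)·3·1²/4² = -11/12 kN·m
Superposition: M = Σ M_i = 893/300 kN·m ≈ 2.976667 kN·m

M(8/3) = 893/300 kN·m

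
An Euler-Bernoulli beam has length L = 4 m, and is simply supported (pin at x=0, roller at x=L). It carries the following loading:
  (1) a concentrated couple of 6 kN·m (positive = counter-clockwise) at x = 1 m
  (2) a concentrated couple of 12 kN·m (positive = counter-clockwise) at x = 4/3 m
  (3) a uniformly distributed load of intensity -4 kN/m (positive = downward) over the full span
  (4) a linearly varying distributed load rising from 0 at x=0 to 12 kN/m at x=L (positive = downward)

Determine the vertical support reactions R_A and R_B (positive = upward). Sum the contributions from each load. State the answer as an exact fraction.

R_A = 9/2 kN, R_B = 7/2 kN

Load 1 — applied couple M₀=6 kN·m at a=1 m (b=L-a=3):
  R_A = M₀/L = 6/4 = 3/2 kN
  R_B = -M₀/L = -6/4 = -3/2 kN
Load 2 — applied couple M₀=12 kN·m at a=4/3 m (b=L-a=8/3):
  R_A = M₀/L = 12/4 = 3 kN
  R_B = -M₀/L = -12/4 = -3 kN
Load 3 — uniform load w=-4 kN/m over full span:
  R_A = wL/2 = (-4)·4/2 = -8 kN
  R_B = wL/2 = (-4)·4/2 = -8 kN
Load 4 — triangular load w₀=12 kN/m (0→w₀ over full span):
  R_A = w₀L/6 = 12·4/6 = 8 kN
  R_B = w₀L/3 = 12·4/3 = 16 kN
Superposition: R_A = 9/2 kN, R_B = 7/2 kN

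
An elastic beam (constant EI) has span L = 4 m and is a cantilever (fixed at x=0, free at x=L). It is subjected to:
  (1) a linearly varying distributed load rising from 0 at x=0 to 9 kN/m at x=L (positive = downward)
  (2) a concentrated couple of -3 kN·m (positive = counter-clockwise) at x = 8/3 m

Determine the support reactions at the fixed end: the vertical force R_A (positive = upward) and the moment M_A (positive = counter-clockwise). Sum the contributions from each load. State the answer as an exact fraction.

Load 1 — triangular load w₀=9 kN/m (0→w₀ over full span):
  R_A = w₀L/2 = 9·4/2 = 18 kN
  M_A = w₀L²/3 = 9·4²/3 = 48 kN·m
Load 2 — applied couple M₀=-3 kN·m at a=8/3 m (b=L-a=4/3):
  R_A = 0 kN
  M_A = -M₀ = -(-3) = 3 kN·m
Superposition: R_A = 18 kN, M_A = 51 kN·m

R_A = 18 kN, M_A = 51 kN·m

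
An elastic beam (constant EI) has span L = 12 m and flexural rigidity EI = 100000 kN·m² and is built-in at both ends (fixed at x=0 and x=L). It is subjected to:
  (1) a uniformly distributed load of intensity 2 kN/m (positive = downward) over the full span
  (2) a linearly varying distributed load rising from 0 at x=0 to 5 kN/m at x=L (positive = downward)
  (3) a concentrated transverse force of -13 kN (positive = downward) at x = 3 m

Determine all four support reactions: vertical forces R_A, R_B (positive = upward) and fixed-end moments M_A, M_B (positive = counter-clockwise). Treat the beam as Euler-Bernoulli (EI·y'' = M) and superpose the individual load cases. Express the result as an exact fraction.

R_A = 321/32 kN, M_A = 417/16 kN·m, R_B = 991/32 kN, M_B = -843/16 kN·m

Load 1 — uniform load w=2 kN/m over full span:
  R_A = wL/2 = 2·12/2 = 12 kN
  M_A = wL²/12 = 2·12²/12 = 24 kN·m
  R_B = wL/2 = 2·12/2 = 12 kN
  M_B = -wL²/12 = -2·12²/12 = -24 kN·m
Load 2 — triangular load w₀=5 kN/m (0→w₀ over full span):
  R_A = 3w₀L/20 = 3·5·12/20 = 9 kN
  M_A = w₀L²/30 = 5·12²/30 = 24 kN·m
  R_B = 7w₀L/20 = 7·5·12/20 = 21 kN
  M_B = -w₀L²/20 = -5·12²/20 = -36 kN·m
Load 3 — point force P=-13 kN at a=3 m (b=L-a=9):
  R_A = Pb²(3a+b)/L³ = (-13)·9²·(3·3+9)/12³ = -351/32 kN
  M_A = Pab²/L² = (-13)·3·9²/12² = -351/16 kN·m
  R_B = Pa²(a+3b)/L³ = (-13)·3²·(3+3·9)/12³ = -65/32 kN
  M_B = -Pa²b/L² = -(-13)·3²·9/12² = 117/16 kN·m
Superposition: R_A = 321/32 kN, M_A = 417/16 kN·m, R_B = 991/32 kN, M_B = -843/16 kN·m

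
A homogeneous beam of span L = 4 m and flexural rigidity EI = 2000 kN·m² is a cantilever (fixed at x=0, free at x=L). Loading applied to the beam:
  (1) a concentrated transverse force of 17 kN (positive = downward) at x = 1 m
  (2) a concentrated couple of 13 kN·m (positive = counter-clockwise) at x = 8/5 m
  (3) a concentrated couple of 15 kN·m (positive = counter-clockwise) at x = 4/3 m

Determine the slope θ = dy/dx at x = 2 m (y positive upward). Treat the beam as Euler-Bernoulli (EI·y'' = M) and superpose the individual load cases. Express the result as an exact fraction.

Load 1 — point force P=17 kN at a=1 m (b=L-a=3):
  θ_1 = -Pa²/(2EI)  [x>a] = -17·1²/(2·2000) = -17/4000 rad
Load 2 — applied couple M₀=13 kN·m at a=8/5 m (b=L-a=12/5):
  θ_2 = M₀a/EI  [x>a] = 13·(8/5)/2000 = 13/1250 rad
Load 3 — applied couple M₀=15 kN·m at a=4/3 m (b=L-a=8/3):
  θ_3 = M₀a/EI  [x>a] = 15·(4/3)/2000 = 1/100 rad
Superposition: θ = Σ θ_i = 323/20000 rad ≈ 0.016150 rad

θ(2) = 323/20000 rad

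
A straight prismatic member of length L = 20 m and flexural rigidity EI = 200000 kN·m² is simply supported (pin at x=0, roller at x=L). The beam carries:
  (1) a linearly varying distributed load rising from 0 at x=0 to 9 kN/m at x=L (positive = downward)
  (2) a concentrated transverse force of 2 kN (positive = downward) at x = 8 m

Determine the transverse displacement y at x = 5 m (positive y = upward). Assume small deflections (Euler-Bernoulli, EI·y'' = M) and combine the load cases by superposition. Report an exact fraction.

Load 1 — triangular load w₀=9 kN/m (0→w₀ over full span):
  y_1 = -w₀x(7L⁴-10L²x²+3x⁴)/(360LEI) = -9·5·(7·20⁴-10·20²·5²+3·5⁴)/(360·20·200000) = -327/10240 m
Load 2 — point force P=2 kN at a=8 m (b=L-a=12):
  y_2 = -Pbx(L²-b²-x²)/(6LEI)  [x≤a] = -2·12·5·(20²-12²-5²)/(6·20·200000) = -231/200000 m
Superposition: y = Σ y_i = -211767/6400000 m ≈ -0.033089 m

y(5) = -211767/6400000 m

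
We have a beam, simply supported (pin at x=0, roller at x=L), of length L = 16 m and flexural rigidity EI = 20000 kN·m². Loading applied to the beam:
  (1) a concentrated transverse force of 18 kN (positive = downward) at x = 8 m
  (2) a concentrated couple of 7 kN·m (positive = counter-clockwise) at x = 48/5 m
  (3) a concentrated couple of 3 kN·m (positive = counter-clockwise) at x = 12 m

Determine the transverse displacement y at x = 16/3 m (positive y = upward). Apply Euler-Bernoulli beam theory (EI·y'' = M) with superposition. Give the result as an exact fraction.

Load 1 — point force P=18 kN at a=8 m (b=L-a=8):
  y_1 = -Pbx(L²-b²-x²)/(6LEI)  [x≤a] = -18·8·(16/3)·(16²-8²-(16/3)²)/(6·16·20000) = -368/5625 m
Load 2 — applied couple M₀=7 kN·m at a=48/5 m (b=L-a=32/5):
  y_2 = (M₀x³/(6L)+C₁x)/EI  [x≤a] with C₁=M₀(3b²-L²)/(6L)=-728/75 = (7·(16/3)³/(6·16)+(-728/75)·(16/3))/20000 = -2576/1265625 m
Load 3 — applied couple M₀=3 kN·m at a=12 m (b=L-a=4):
  y_3 = (M₀x³/(6L)+C₁x)/EI  [x≤a] with C₁=M₀(3b²-L²)/(6L)=-13/2 = (3·(16/3)³/(6·16)+(-13/2)·(16/3))/20000 = -101/67500 m
Superposition: y = Σ y_i = -349079/5062500 m ≈ -0.068954 m

y(16/3) = -349079/5062500 m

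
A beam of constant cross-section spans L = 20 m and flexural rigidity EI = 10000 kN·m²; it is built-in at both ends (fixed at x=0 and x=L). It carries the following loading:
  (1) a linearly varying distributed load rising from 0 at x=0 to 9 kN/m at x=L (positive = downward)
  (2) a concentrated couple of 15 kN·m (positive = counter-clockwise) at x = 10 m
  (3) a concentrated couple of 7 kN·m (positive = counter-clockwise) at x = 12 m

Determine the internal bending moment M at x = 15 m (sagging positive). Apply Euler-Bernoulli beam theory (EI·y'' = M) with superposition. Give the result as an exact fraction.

Load 1 — triangular load w₀=9 kN/m (0→w₀ over full span):
  M_1 = 3w₀Lx/20 - w₀L²/30 - w₀x³/(6L) = 3·9·20·15/20 - 9·20²/30 - 9·15³/(6·20) = 255/8 kN·m
Load 2 — applied couple M₀=15 kN·m at a=10 m (b=L-a=10):
  M_2 = R_Ax - M_A - M₀  [x>a] with R_A=9/8, M_A=15/4 = (9/8)·15 - (15/4) - 15 = -15/8 kN·m
Load 3 — applied couple M₀=7 kN·m at a=12 m (b=L-a=8):
  M_3 = R_Ax - M_A - M₀  [x>a] with R_A=63/125, M_A=56/25 = (63/125)·15 - (56/25) - 7 = -42/25 kN·m
Superposition: M = Σ M_i = 708/25 kN·m ≈ 28.320000 kN·m

M(15) = 708/25 kN·m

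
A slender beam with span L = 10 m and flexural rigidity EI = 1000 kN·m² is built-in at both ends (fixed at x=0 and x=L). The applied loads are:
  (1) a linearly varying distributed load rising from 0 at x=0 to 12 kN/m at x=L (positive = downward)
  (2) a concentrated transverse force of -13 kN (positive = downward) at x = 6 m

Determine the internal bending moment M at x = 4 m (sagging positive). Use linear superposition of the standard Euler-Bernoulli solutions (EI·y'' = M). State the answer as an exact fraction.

M(4) = 1672/125 kN·m

Load 1 — triangular load w₀=12 kN/m (0→w₀ over full span):
  M_1 = 3w₀Lx/20 - w₀L²/30 - w₀x³/(6L) = 3·12·10·4/20 - 12·10²/30 - 12·4³/(6·10) = 96/5 kN·m
Load 2 — point force P=-13 kN at a=6 m (b=L-a=4):
  M_2 = Pb²(3a+b)x/L³ - Pab²/L²  [x≤a] = (-13)·4²·(3·6+4)·4/10³ - (-13)·6·4²/10² = -728/125 kN·m
Superposition: M = Σ M_i = 1672/125 kN·m ≈ 13.376000 kN·m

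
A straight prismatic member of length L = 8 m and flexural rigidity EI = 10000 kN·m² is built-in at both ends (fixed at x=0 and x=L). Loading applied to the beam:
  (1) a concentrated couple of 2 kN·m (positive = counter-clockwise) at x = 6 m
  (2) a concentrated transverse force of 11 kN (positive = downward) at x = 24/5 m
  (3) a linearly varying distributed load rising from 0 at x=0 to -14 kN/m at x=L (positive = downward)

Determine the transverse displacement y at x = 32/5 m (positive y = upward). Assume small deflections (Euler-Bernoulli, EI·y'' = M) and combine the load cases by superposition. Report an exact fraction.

Load 1 — applied couple M₀=2 kN·m at a=6 m (b=L-a=2):
  y_1 = (R_Ax³/6 - M_Ax²/2 - M₀(x-a)²/2)/EI  [x>a] with R_A=9/32, M_A=5/8 = ((9/32)·(32/5)³/6 - (5/8)·(32/5)²/2 - 2·((32/5)-6)²/2)/10000 = -21/312500 m
Load 2 — point force P=11 kN at a=24/5 m (b=L-a=16/5):
  y_2 = -Pa²(L-x)²(3bL-(3b+a)(L-x))/(6L³EI)  [x>a] = -11·(24/5)²·(8-(32/5))²·(3·(16/5)·8-(3·(16/5)+(24/5))·(8-(32/5)))/(6·8³·10000) = -11088/9765625 m
Load 3 — triangular load w₀=-14 kN/m (0→w₀ over full span):
  y_3 = -w₀x²(L-x)²(x+2L)/(120LEI) = -(-14)·(32/5)²·(8-(32/5))²·((32/5)+2·8)/(120·8·10000) = 100352/29296875 m
Superposition: y = Σ y_i = 260477/117187500 m ≈ 0.002223 m

y(32/5) = 260477/117187500 m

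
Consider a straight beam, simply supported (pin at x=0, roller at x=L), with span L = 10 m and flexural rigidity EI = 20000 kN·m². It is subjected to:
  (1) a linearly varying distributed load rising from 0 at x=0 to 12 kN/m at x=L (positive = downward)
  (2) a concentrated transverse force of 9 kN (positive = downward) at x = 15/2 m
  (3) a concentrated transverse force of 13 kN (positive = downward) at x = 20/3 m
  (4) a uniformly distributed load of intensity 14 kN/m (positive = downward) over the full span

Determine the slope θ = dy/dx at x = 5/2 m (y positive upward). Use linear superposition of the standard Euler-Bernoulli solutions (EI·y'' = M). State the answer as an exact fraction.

θ(5/2) = -5413/165888 rad

Load 1 — triangular load w₀=12 kN/m (0→w₀ over full span):
  θ_1 = -w₀(7L⁴-30L²x²+15x⁴)/(360LEI) = -12·(7·10⁴-30·10²·(5/2)²+15·(5/2)⁴)/(360·10·20000) = -1327/153600 rad
Load 2 — point force P=9 kN at a=15/2 m (b=L-a=5/2):
  θ_2 = -Pb(L²-b²-3x²)/(6LEI)  [x≤a] = -9·(5/2)·(10²-(5/2)²-3·(5/2)²)/(6·10·20000) = -9/6400 rad
Load 3 — point force P=13 kN at a=20/3 m (b=L-a=10/3):
  θ_3 = -Pb(L²-b²-3x²)/(6LEI)  [x≤a] = -13·(10/3)·(10²-(10/3)²-3·(5/2)²)/(6·10·20000) = -1313/518400 rad
Load 4 — uniform load w=14 kN/m over full span:
  θ_4 = -w(L³-6Lx²+4x³)/(24EI) = -14·(10³-6·10·(5/2)²+4·(5/2)³)/(24·20000) = -77/3840 rad
Superposition: θ = Σ θ_i = -5413/165888 rad ≈ -0.032630 rad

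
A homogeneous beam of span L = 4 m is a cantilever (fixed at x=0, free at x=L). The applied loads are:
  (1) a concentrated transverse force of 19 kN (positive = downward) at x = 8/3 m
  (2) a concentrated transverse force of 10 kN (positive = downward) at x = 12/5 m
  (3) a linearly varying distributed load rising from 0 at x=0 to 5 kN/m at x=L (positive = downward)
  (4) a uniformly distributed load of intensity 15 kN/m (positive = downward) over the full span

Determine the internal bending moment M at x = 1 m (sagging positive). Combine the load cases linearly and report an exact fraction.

M(1) = -3121/24 kN·m

Load 1 — point force P=19 kN at a=8/3 m (b=L-a=4/3):
  M_1 = -P(a-x)  [x≤a] = -19·((8/3)-1) = -95/3 kN·m
Load 2 — point force P=10 kN at a=12/5 m (b=L-a=8/5):
  M_2 = -P(a-x)  [x≤a] = -10·((12/5)-1) = -14 kN·m
Load 3 — triangular load w₀=5 kN/m (0→w₀ over full span):
  M_3 = w₀Lx/2 - w₀L²/3 - w₀x³/(6L) = 5·4·1/2 - 5·4²/3 - 5·1³/(6·4) = -135/8 kN·m
Load 4 — uniform load w=15 kN/m over full span:
  M_4 = -w(L-x)²/2 = -15·(4-1)²/2 = -135/2 kN·m
Superposition: M = Σ M_i = -3121/24 kN·m ≈ -130.041667 kN·m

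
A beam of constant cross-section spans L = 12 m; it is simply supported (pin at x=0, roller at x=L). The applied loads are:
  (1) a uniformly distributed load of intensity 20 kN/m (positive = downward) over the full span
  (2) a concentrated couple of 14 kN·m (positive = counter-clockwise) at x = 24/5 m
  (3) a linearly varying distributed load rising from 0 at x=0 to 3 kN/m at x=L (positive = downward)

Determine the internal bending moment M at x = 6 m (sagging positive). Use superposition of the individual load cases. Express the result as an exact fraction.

M(6) = 380 kN·m

Load 1 — uniform load w=20 kN/m over full span:
  M_1 = wx(L-x)/2 = 20·6·(12-6)/2 = 360 kN·m
Load 2 — applied couple M₀=14 kN·m at a=24/5 m (b=L-a=36/5):
  M_2 = M₀x/L - M₀  [x>a] = 14·6/12 - 14 = -7 kN·m
Load 3 — triangular load w₀=3 kN/m (0→w₀ over full span):
  M_3 = w₀Lx/6 - w₀x³/(6L) = 3·12·6/6 - 3·6³/(6·12) = 27 kN·m
Superposition: M = Σ M_i = 380 kN·m ≈ 380.000000 kN·m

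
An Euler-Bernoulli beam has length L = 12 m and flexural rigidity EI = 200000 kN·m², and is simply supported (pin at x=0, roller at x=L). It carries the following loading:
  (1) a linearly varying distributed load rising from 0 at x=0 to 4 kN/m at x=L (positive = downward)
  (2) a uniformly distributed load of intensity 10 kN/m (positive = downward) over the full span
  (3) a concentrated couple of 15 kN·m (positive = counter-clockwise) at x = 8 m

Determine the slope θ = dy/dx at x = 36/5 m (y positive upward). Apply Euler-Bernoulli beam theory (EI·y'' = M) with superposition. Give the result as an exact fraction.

Load 1 — triangular load w₀=4 kN/m (0→w₀ over full span):
  θ_1 = -w₀(7L⁴-30L²x²+15x⁴)/(360LEI) = -4·(7·12⁴-30·12²·(36/5)²+15·(36/5)⁴)/(360·12·200000) = 348/1953125 rad
Load 2 — uniform load w=10 kN/m over full span:
  θ_2 = -w(L³-6Lx²+4x³)/(24EI) = -10·(12³-6·12·(36/5)²+4·(36/5)³)/(24·200000) = 333/312500 rad
Load 3 — applied couple M₀=15 kN·m at a=8 m (b=L-a=4):
  θ_3 = (M₀x²/(2L)+C₁)/EI  [x≤a] with C₁=M₀(3b²-L²)/(6L)=-20 = (15·(36/5)²/(2·12)+(-20))/200000 = 31/500000 rad
Superposition: θ = Σ θ_i = 81611/62500000 rad ≈ 0.001306 rad

θ(36/5) = 81611/62500000 rad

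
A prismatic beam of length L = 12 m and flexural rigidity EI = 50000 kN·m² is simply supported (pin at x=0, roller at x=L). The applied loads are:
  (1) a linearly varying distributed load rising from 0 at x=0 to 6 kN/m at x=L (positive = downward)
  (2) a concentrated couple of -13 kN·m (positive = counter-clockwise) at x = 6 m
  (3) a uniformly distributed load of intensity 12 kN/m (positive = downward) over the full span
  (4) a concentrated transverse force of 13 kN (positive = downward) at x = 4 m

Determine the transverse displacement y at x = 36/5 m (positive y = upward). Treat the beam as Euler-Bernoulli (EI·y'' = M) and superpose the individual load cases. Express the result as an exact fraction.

y(36/5) = -49760809/585937500 m

Load 1 — triangular load w₀=6 kN/m (0→w₀ over full span):
  y_1 = -w₀x(7L⁴-10L²x²+3x⁴)/(360LEI) = -6·(36/5)·(7·12⁴-10·12²·(36/5)²+3·(36/5)⁴)/(360·12·50000) = -767232/48828125 m
Load 2 — applied couple M₀=-13 kN·m at a=6 m (b=L-a=6):
  y_2 = (M₀x³/(6L)-M₀(x-a)²/2+C₁x)/EI  [x>a] with C₁=M₀(3b²-L²)/(6L)=13/2 = ((-13)·(36/5)³/(6·12)-(-13)·((36/5)-6)²/2+(13/2)·(36/5))/50000 = -351/1562500 m
Load 3 — uniform load w=12 kN/m over full span:
  y_3 = -wx(L³-2Lx²+x³)/(24EI) = -12·(36/5)·(12³-2·12·(36/5)²+(36/5)³)/(24·50000) = -120528/1953125 m
Load 4 — point force P=13 kN at a=4 m (b=L-a=8):
  y_4 = -Pa(L-x)(2Lx-a²-x²)/(6LEI)  [x>a] = -13·4·(12-(36/5))·(2·12·(36/5)-4²-(36/5)²)/(6·12·50000) = -8528/1171875 m
Superposition: y = Σ y_i = -49760809/585937500 m ≈ -0.084925 m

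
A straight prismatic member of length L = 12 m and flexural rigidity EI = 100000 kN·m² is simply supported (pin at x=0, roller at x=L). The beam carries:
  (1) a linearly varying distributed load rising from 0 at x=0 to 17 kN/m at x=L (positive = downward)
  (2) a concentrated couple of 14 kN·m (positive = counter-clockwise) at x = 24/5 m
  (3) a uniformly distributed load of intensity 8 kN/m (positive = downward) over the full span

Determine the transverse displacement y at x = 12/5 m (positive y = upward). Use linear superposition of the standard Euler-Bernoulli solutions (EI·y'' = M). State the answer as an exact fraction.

Load 1 — triangular load w₀=17 kN/m (0→w₀ over full span):
  y_1 = -w₀x(7L⁴-10L²x²+3x⁴)/(360LEI) = -17·(12/5)·(7·12⁴-10·12²·(12/5)²+3·(12/5)⁴)/(360·12·100000) = -631584/48828125 m
Load 2 — applied couple M₀=14 kN·m at a=24/5 m (b=L-a=36/5):
  y_2 = (M₀x³/(6L)+C₁x)/EI  [x≤a] with C₁=M₀(3b²-L²)/(6L)=56/25 = (14·(12/5)³/(6·12)+(56/25)·(12/5))/100000 = 63/781250 m
Load 3 — uniform load w=8 kN/m over full span:
  y_3 = -wx(L³-2Lx²+x³)/(24EI) = -8·(12/5)·(12³-2·12·(12/5)²+(12/5)³)/(24·100000) = -25056/1953125 m
Superposition: y = Σ y_i = -2508093/97656250 m ≈ -0.025683 m

y(12/5) = -2508093/97656250 m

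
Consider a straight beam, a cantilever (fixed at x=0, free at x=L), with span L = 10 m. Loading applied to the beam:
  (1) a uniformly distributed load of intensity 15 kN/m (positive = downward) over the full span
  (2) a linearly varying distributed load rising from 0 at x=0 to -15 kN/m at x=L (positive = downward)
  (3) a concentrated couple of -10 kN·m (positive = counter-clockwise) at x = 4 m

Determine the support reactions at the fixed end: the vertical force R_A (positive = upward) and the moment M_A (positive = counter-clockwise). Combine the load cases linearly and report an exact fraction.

R_A = 75 kN, M_A = 260 kN·m

Load 1 — uniform load w=15 kN/m over full span:
  R_A = wL = 15·10 = 150 kN
  M_A = wL²/2 = 15·10²/2 = 750 kN·m
Load 2 — triangular load w₀=-15 kN/m (0→w₀ over full span):
  R_A = w₀L/2 = (-15)·10/2 = -75 kN
  M_A = w₀L²/3 = (-15)·10²/3 = -500 kN·m
Load 3 — applied couple M₀=-10 kN·m at a=4 m (b=L-a=6):
  R_A = 0 kN
  M_A = -M₀ = -(-10) = 10 kN·m
Superposition: R_A = 75 kN, M_A = 260 kN·m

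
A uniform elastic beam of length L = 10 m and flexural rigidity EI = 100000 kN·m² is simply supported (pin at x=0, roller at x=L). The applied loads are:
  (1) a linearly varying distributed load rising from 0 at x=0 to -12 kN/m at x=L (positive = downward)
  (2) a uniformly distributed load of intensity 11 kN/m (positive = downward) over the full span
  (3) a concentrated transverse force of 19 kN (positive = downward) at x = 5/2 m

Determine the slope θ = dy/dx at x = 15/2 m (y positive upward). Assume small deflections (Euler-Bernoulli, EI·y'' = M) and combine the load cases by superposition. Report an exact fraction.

θ(15/2) = 521/256000 rad

Load 1 — triangular load w₀=-12 kN/m (0→w₀ over full span):
  θ_1 = -w₀(7L⁴-30L²x²+15x⁴)/(360LEI) = -(-12)·(7·10⁴-30·10²·(15/2)²+15·(15/2)⁴)/(360·10·100000) = -1313/768000 rad
Load 2 — uniform load w=11 kN/m over full span:
  θ_2 = -w(L³-6Lx²+4x³)/(24EI) = -11·(10³-6·10·(15/2)²+4·(15/2)³)/(24·100000) = 121/38400 rad
Load 3 — point force P=19 kN at a=5/2 m (b=L-a=15/2):
  θ_3 = -Pa(2L²-6Lx+3x²+a²)/(6LEI)  [x>a] = -19·(5/2)·(2·10²-6·10·(15/2)+3·(15/2)²+(5/2)²)/(6·10·100000) = 19/32000 rad
Superposition: θ = Σ θ_i = 521/256000 rad ≈ 0.002035 rad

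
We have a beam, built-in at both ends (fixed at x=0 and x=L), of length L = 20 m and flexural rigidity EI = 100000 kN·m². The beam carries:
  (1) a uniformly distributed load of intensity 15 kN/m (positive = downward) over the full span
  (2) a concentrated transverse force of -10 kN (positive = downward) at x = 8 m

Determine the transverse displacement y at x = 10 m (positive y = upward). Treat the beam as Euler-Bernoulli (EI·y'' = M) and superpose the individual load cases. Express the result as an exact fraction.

Load 1 — uniform load w=15 kN/m over full span:
  y_1 = -wx²(L-x)²/(24EI) = -15·10²·(20-10)²/(24·100000) = -1/16 m
Load 2 — point force P=-10 kN at a=8 m (b=L-a=12):
  y_2 = -Pa²(L-x)²(3bL-(3b+a)(L-x))/(6L³EI)  [x>a] = -(-10)·8²·(20-10)²·(3·12·20-(3·12+8)·(20-10))/(6·20³·100000) = 7/1875 m
Superposition: y = Σ y_i = -1763/30000 m ≈ -0.058767 m

y(10) = -1763/30000 m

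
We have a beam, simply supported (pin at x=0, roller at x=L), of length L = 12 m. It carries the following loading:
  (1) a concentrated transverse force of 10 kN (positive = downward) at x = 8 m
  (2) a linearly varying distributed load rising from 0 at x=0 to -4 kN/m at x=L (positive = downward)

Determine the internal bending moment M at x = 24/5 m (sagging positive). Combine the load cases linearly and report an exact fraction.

M(24/5) = -2032/125 kN·m

Load 1 — point force P=10 kN at a=8 m (b=L-a=4):
  M_1 = Pbx/L  [x≤a] = 10·4·(24/5)/12 = 16 kN·m
Load 2 — triangular load w₀=-4 kN/m (0→w₀ over full span):
  M_2 = w₀Lx/6 - w₀x³/(6L) = (-4)·12·(24/5)/6 - (-4)·(24/5)³/(6·12) = -4032/125 kN·m
Superposition: M = Σ M_i = -2032/125 kN·m ≈ -16.256000 kN·m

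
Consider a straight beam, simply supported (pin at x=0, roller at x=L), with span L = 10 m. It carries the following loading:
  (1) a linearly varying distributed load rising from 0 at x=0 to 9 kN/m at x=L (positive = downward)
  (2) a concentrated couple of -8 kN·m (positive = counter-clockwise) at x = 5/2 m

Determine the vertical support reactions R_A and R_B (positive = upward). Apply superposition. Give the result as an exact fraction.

R_A = 71/5 kN, R_B = 154/5 kN

Load 1 — triangular load w₀=9 kN/m (0→w₀ over full span):
  R_A = w₀L/6 = 9·10/6 = 15 kN
  R_B = w₀L/3 = 9·10/3 = 30 kN
Load 2 — applied couple M₀=-8 kN·m at a=5/2 m (b=L-a=15/2):
  R_A = M₀/L = (-8)/10 = -4/5 kN
  R_B = -M₀/L = -(-8)/10 = 4/5 kN
Superposition: R_A = 71/5 kN, R_B = 154/5 kN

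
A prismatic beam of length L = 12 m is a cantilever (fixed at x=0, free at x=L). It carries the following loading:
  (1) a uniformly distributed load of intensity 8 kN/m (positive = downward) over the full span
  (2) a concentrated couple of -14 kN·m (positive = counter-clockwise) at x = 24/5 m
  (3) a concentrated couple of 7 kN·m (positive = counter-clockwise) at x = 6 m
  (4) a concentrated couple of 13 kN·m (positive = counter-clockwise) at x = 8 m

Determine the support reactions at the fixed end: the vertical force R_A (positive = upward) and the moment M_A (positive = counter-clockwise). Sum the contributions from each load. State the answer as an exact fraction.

R_A = 96 kN, M_A = 570 kN·m

Load 1 — uniform load w=8 kN/m over full span:
  R_A = wL = 8·12 = 96 kN
  M_A = wL²/2 = 8·12²/2 = 576 kN·m
Load 2 — applied couple M₀=-14 kN·m at a=24/5 m (b=L-a=36/5):
  R_A = 0 kN
  M_A = -M₀ = -(-14) = 14 kN·m
Load 3 — applied couple M₀=7 kN·m at a=6 m (b=L-a=6):
  R_A = 0 kN
  M_A = -M₀ = -7 kN·m
Load 4 — applied couple M₀=13 kN·m at a=8 m (b=L-a=4):
  R_A = 0 kN
  M_A = -M₀ = -13 kN·m
Superposition: R_A = 96 kN, M_A = 570 kN·m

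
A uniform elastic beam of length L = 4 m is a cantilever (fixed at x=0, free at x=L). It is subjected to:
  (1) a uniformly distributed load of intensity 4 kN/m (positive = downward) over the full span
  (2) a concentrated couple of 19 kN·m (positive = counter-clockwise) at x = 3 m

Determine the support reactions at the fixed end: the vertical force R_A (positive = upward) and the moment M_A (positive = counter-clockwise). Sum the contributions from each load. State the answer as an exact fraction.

Load 1 — uniform load w=4 kN/m over full span:
  R_A = wL = 4·4 = 16 kN
  M_A = wL²/2 = 4·4²/2 = 32 kN·m
Load 2 — applied couple M₀=19 kN·m at a=3 m (b=L-a=1):
  R_A = 0 kN
  M_A = -M₀ = -19 kN·m
Superposition: R_A = 16 kN, M_A = 13 kN·m

R_A = 16 kN, M_A = 13 kN·m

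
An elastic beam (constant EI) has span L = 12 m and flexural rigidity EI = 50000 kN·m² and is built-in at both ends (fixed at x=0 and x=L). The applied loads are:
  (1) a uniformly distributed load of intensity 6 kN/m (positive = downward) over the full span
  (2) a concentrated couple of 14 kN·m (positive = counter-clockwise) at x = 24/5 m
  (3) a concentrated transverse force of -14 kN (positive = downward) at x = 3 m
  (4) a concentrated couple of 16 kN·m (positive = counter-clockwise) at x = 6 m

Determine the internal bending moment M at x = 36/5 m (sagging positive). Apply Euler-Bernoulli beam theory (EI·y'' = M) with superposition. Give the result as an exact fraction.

Load 1 — uniform load w=6 kN/m over full span:
  M_1 = wLx/2 - wL²/12 - wx²/2 = 6·12·(36/5)/2 - 6·12²/12 - 6·(36/5)²/2 = 792/25 kN·m
Load 2 — applied couple M₀=14 kN·m at a=24/5 m (b=L-a=36/5):
  M_2 = R_Ax - M_A - M₀  [x>a] with R_A=42/25, M_A=42/25 = (42/25)·(36/5) - (42/25) - 14 = -448/125 kN·m
Load 3 — point force P=-14 kN at a=3 m (b=L-a=9):
  M_3 = Pa²(a+3b)(L-x)/L³ - Pa²b/L²  [x>a] = (-14)·3²·(3+3·9)·(12-(36/5))/12³ - (-14)·3²·9/12² = -21/8 kN·m
Load 4 — applied couple M₀=16 kN·m at a=6 m (b=L-a=6):
  M_4 = R_Ax - M_A - M₀  [x>a] with R_A=2, M_A=4 = 2·(36/5) - 4 - 16 = -28/5 kN·m
Superposition: M = Σ M_i = 19871/1000 kN·m ≈ 19.871000 kN·m

M(36/5) = 19871/1000 kN·m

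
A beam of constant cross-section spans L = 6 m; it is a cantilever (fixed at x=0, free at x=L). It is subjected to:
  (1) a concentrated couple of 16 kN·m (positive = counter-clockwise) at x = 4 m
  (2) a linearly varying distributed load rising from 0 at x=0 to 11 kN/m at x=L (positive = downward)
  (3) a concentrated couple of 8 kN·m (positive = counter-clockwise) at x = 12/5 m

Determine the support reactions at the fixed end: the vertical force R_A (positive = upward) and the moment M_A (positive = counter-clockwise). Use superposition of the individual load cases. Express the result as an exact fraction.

Load 1 — applied couple M₀=16 kN·m at a=4 m (b=L-a=2):
  R_A = 0 kN
  M_A = -M₀ = -16 kN·m
Load 2 — triangular load w₀=11 kN/m (0→w₀ over full span):
  R_A = w₀L/2 = 11·6/2 = 33 kN
  M_A = w₀L²/3 = 11·6²/3 = 132 kN·m
Load 3 — applied couple M₀=8 kN·m at a=12/5 m (b=L-a=18/5):
  R_A = 0 kN
  M_A = -M₀ = -8 kN·m
Superposition: R_A = 33 kN, M_A = 108 kN·m

R_A = 33 kN, M_A = 108 kN·m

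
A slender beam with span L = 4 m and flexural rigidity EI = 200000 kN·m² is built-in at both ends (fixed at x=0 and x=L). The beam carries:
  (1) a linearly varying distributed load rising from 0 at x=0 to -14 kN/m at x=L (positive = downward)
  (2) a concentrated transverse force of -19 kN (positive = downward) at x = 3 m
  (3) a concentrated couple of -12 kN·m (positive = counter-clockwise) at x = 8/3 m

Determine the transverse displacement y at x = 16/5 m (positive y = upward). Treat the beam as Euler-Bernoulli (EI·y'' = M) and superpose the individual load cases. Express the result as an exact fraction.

y(16/5) = 141693/6250000000 m

Load 1 — triangular load w₀=-14 kN/m (0→w₀ over full span):
  y_1 = -w₀x²(L-x)²(x+2L)/(120LEI) = -(-14)·(16/5)²·(4-(16/5))²·((16/5)+2·4)/(120·4·200000) = 1568/146484375 m
Load 2 — point force P=-19 kN at a=3 m (b=L-a=1):
  y_2 = -Pa²(L-x)²(3bL-(3b+a)(L-x))/(6L³EI)  [x>a] = -(-19)·3²·(4-(16/5))²·(3·1·4-(3·1+3)·(4-(16/5)))/(6·4³·200000) = 513/50000000 m
Load 3 — applied couple M₀=-12 kN·m at a=8/3 m (b=L-a=4/3):
  y_3 = (R_Ax³/6 - M_Ax²/2 - M₀(x-a)²/2)/EI  [x>a] with R_A=-4, M_A=-4 = ((-4)·(16/5)³/6 - (-4)·(16/5)²/2 - (-12)·((16/5)-(8/3))²/2)/200000 = 2/1171875 m
Superposition: y = Σ y_i = 141693/6250000000 m ≈ 0.000023 m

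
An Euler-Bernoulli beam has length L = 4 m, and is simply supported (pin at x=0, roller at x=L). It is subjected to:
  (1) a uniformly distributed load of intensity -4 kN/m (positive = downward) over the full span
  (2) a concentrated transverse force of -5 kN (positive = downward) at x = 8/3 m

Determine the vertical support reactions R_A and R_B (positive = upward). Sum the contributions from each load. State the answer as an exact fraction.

Load 1 — uniform load w=-4 kN/m over full span:
  R_A = wL/2 = (-4)·4/2 = -8 kN
  R_B = wL/2 = (-4)·4/2 = -8 kN
Load 2 — point force P=-5 kN at a=8/3 m (b=L-a=4/3):
  R_A = Pb/L = (-5)·(4/3)/4 = -5/3 kN
  R_B = Pa/L = (-5)·(8/3)/4 = -10/3 kN
Superposition: R_A = -29/3 kN, R_B = -34/3 kN

R_A = -29/3 kN, R_B = -34/3 kN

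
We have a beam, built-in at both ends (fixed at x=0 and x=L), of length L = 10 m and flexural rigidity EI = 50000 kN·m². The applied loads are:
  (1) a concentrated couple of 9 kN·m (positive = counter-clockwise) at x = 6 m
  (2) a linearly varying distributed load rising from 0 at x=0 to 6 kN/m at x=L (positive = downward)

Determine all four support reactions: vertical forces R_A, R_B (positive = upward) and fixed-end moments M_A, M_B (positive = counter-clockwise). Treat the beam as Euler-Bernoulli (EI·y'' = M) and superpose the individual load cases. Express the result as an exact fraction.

R_A = 1287/125 kN, M_A = 572/25 kN·m, R_B = 2463/125 kN, M_B = -723/25 kN·m

Load 1 — applied couple M₀=9 kN·m at a=6 m (b=L-a=4):
  R_A = 6M₀ab/L³ = 6·9·6·4/10³ = 162/125 kN
  M_A = M₀b(2a-b)/L² = 9·4·(2·6-4)/10² = 72/25 kN·m
  R_B = -6M₀ab/L³ = -6·9·6·4/10³ = -162/125 kN
  M_B = M₀a(2b-a)/L² = 9·6·(2·4-6)/10² = 27/25 kN·m
Load 2 — triangular load w₀=6 kN/m (0→w₀ over full span):
  R_A = 3w₀L/20 = 3·6·10/20 = 9 kN
  M_A = w₀L²/30 = 6·10²/30 = 20 kN·m
  R_B = 7w₀L/20 = 7·6·10/20 = 21 kN
  M_B = -w₀L²/20 = -6·10²/20 = -30 kN·m
Superposition: R_A = 1287/125 kN, M_A = 572/25 kN·m, R_B = 2463/125 kN, M_B = -723/25 kN·m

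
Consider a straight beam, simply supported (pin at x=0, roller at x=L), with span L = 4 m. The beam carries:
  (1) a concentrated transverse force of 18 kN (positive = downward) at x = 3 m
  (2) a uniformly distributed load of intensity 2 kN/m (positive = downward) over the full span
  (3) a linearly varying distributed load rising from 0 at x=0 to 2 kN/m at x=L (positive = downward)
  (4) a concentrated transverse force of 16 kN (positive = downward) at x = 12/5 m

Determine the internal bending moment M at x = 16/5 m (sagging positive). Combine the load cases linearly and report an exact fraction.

Load 1 — point force P=18 kN at a=3 m (b=L-a=1):
  M_1 = Pa(L-x)/L  [x>a] = 18·3·(4-(16/5))/4 = 54/5 kN·m
Load 2 — uniform load w=2 kN/m over full span:
  M_2 = wx(L-x)/2 = 2·(16/5)·(4-(16/5))/2 = 64/25 kN·m
Load 3 — triangular load w₀=2 kN/m (0→w₀ over full span):
  M_3 = w₀Lx/6 - w₀x³/(6L) = 2·4·(16/5)/6 - 2·(16/5)³/(6·4) = 192/125 kN·m
Load 4 — point force P=16 kN at a=12/5 m (b=L-a=8/5):
  M_4 = Pa(L-x)/L  [x>a] = 16·(12/5)·(4-(16/5))/4 = 192/25 kN·m
Superposition: M = Σ M_i = 2822/125 kN·m ≈ 22.576000 kN·m

M(16/5) = 2822/125 kN·m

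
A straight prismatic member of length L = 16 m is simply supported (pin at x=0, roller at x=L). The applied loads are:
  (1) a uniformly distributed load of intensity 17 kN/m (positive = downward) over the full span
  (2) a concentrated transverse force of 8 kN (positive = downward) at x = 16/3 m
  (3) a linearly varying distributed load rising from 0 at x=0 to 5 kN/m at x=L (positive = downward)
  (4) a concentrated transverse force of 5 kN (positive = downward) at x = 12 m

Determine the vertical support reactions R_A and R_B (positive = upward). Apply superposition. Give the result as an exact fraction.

Load 1 — uniform load w=17 kN/m over full span:
  R_A = wL/2 = 17·16/2 = 136 kN
  R_B = wL/2 = 17·16/2 = 136 kN
Load 2 — point force P=8 kN at a=16/3 m (b=L-a=32/3):
  R_A = Pb/L = 8·(32/3)/16 = 16/3 kN
  R_B = Pa/L = 8·(16/3)/16 = 8/3 kN
Load 3 — triangular load w₀=5 kN/m (0→w₀ over full span):
  R_A = w₀L/6 = 5·16/6 = 40/3 kN
  R_B = w₀L/3 = 5·16/3 = 80/3 kN
Load 4 — point force P=5 kN at a=12 m (b=L-a=4):
  R_A = Pb/L = 5·4/16 = 5/4 kN
  R_B = Pa/L = 5·12/16 = 15/4 kN
Superposition: R_A = 1871/12 kN, R_B = 2029/12 kN

R_A = 1871/12 kN, R_B = 2029/12 kN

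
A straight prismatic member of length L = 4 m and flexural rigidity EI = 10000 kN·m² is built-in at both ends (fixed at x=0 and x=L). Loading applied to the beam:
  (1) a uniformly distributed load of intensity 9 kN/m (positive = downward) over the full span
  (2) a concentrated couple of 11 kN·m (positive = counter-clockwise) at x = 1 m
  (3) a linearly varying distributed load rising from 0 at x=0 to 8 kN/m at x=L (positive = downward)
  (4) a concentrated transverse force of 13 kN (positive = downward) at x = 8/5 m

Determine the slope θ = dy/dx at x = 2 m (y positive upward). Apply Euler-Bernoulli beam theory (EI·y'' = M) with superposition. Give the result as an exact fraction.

θ(2) = -733/60000000 rad

Load 1 — uniform load w=9 kN/m over full span:
  θ_1 = -wx(L-x)(L-2x)/(12EI) = -9·2·(4-2)·(4-2·2)/(12·10000) = 0 rad
Load 2 — applied couple M₀=11 kN·m at a=1 m (b=L-a=3):
  θ_2 = (R_Ax²/2 - M_Ax - M₀(x-a))/EI  [x>a] with R_A=99/32, M_A=-33/16 = ((99/32)·2²/2 - (-33/16)·2 - 11·(2-1))/10000 = -11/160000 rad
Load 3 — triangular load w₀=8 kN/m (0→w₀ over full span):
  θ_3 = -w₀(2x(L-x)(L-2x)(x+2L)+x²(L-x)²)/(120LEI) = -8·(2·2·(4-2)·(4-2·2)·(2+2·4)+2²·(4-2)²)/(120·4·10000) = -1/37500 rad
Load 4 — point force P=13 kN at a=8/5 m (b=L-a=12/5):
  θ_4 = Pa²(L-x)(2bL-(3b+a)(L-x))/(2L³EI)  [x>a] = 13·(8/5)²·(4-2)·(2·(12/5)·4-(3·(12/5)+(8/5))·(4-2))/(2·4³·10000) = 13/156250 rad
Superposition: θ = Σ θ_i = -733/60000000 rad ≈ -0.000012 rad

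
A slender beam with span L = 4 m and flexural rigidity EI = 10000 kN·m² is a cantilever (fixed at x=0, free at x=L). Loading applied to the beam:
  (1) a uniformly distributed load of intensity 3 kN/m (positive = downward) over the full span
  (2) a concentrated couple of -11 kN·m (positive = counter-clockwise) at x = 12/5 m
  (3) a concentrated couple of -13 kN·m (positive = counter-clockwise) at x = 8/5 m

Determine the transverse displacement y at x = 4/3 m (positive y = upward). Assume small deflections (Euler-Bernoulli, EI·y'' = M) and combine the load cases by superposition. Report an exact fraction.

y(4/3) = -194/50625 m

Load 1 — uniform load w=3 kN/m over full span:
  y_1 = -wx²(x²-4Lx+6L²)/(24EI) = -3·(4/3)²·((4/3)²-4·4·(4/3)+6·4²)/(24·10000) = -86/50625 m
Load 2 — applied couple M₀=-11 kN·m at a=12/5 m (b=L-a=8/5):
  y_2 = M₀x²/(2EI)  [x≤a] = (-11)·(4/3)²/(2·10000) = -11/11250 m
Load 3 — applied couple M₀=-13 kN·m at a=8/5 m (b=L-a=12/5):
  y_3 = M₀x²/(2EI)  [x≤a] = (-13)·(4/3)²/(2·10000) = -13/11250 m
Superposition: y = Σ y_i = -194/50625 m ≈ -0.003832 m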